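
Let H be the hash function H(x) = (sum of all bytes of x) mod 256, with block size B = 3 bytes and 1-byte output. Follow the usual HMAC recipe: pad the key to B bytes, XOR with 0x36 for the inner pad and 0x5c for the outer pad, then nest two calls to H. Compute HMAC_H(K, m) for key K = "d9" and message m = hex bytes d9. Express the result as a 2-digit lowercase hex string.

69

Key "d9" = 64 39 is 2 bytes ≤ B = 3; zero-pad to 3 bytes: K' = 64 39 00.
K' ⊕ ipad = 52 0f 36.  K' ⊕ opad = 38 65 5c.
Inner input = (K'⊕ipad) ∥ m = 52 0f 36 ∥ d9.
Inner hash: sum = 82+15+54+217 = 368; mod 256 = 112 → 70.
Outer input = (K'⊕opad) ∥ inner = 38 65 5c ∥ 70.
Outer hash (tag): sum = 56+101+92+112 = 361; mod 256 = 105 → 69.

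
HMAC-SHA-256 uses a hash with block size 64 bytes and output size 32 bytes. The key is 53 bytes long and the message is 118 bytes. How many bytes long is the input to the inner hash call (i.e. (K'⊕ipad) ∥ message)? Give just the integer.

182

Key is 53 ≤ 64 bytes, zero-padded: |K'| = 64.
Inner input = (K'⊕ipad) ∥ m → 64 + 118 = 182 bytes.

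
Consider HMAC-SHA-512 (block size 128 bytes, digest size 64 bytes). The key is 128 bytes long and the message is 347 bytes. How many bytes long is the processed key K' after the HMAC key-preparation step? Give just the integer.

Key is 128 ≤ 128 bytes, zero-padded: |K'| = 128.

128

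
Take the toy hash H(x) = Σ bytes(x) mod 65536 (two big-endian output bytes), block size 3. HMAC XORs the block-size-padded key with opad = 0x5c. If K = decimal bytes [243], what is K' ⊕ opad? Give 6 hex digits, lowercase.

Key decimal bytes [243] = f3 is 1 byte ≤ B = 3; zero-pad to 3 bytes: K' = f3 00 00.
XOR each byte with 0x5c: f3⊕5c=af, 00⊕5c=5c, 00⊕5c=5c.

af5c5c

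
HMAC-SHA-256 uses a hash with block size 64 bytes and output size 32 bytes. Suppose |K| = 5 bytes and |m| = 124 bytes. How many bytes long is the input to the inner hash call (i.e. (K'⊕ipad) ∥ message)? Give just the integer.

188

Key is 5 ≤ 64 bytes, zero-padded: |K'| = 64.
Inner input = (K'⊕ipad) ∥ m → 64 + 124 = 188 bytes.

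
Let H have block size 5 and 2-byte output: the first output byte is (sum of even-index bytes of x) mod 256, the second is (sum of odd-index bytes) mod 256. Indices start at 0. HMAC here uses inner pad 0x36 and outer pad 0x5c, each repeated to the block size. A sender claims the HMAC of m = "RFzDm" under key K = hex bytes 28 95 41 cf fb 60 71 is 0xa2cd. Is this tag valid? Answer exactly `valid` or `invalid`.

Key hex bytes 28 95 41 cf fb 60 71 is 7 bytes > B = 5, so hash it first: H(key) = d5 c4, then zero-pad to 5 bytes: K' = d5 c4 00 00 00.
K' ⊕ ipad = e3 f2 36 36 36; K' ⊕ opad = 89 98 5c 5c 5c.
Inner hash: even-index sum = 473 mod 256 = 217; odd-index sum = 609 mod 256 = 97 → d9 61.
Outer hash (recomputed tag): even-index sum = 418 mod 256 = 162; odd-index sum = 461 mod 256 = 205 → a2 cd.
Recomputed tag = a2cd; claimed = a2cd → match.

valid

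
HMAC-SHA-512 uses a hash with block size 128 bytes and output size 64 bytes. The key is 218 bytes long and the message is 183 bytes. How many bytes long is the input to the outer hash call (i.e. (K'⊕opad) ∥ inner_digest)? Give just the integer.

Key is 218 > 128 bytes, so it is hashed to 64 bytes then zero-padded to 128: |K'| = 128.
Outer input = (K'⊕opad) ∥ H(inner) → 128 + 64 = 192 bytes.

192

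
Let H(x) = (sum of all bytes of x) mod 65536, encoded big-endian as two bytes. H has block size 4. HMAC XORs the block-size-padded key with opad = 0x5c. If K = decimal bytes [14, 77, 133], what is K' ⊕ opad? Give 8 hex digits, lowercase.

Key decimal bytes [14, 77, 133] = 0e 4d 85 is 3 bytes ≤ B = 4; zero-pad to 4 bytes: K' = 0e 4d 85 00.
XOR each byte with 0x5c: 0e⊕5c=52, 4d⊕5c=11, 85⊕5c=d9, 00⊕5c=5c.

5211d95c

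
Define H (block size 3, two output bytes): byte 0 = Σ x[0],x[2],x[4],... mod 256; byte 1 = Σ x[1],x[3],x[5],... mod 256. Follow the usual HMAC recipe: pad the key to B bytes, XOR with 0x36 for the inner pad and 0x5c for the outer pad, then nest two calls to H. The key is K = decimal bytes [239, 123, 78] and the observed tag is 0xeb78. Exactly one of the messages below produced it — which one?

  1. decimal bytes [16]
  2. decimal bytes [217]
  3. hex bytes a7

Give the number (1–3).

Key decimal bytes [239, 123, 78] = ef 7b 4e is exactly B = 3 bytes: K' = ef 7b 4e.
K' ⊕ ipad = d9 4d 78; K' ⊕ opad = b3 27 12.
m1: inner = H(d9 4d 78 10) = 51 5d; tag = H(b3 27 12 51 5d) = 2278
m2: inner = H(d9 4d 78 d9) = 51 26; tag = H(b3 27 12 51 26) = eb78 ← matches
m3: inner = H(d9 4d 78 a7) = 51 f4; tag = H(b3 27 12 51 f4) = b978

2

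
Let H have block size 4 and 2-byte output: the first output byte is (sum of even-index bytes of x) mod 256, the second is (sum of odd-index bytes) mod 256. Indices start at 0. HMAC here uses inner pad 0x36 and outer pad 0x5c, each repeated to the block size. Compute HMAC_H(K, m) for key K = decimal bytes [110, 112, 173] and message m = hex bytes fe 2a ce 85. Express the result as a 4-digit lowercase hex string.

e2b3

Key decimal bytes [110, 112, 173] = 6e 70 ad is 3 bytes ≤ B = 4; zero-pad to 4 bytes: K' = 6e 70 ad 00.
K' ⊕ ipad = 58 46 9b 36.  K' ⊕ opad = 32 2c f1 5c.
Inner input = (K'⊕ipad) ∥ m = 58 46 9b 36 ∥ fe 2a ce 85.
Inner hash: even-index sum = 703 mod 256 = 191; odd-index sum = 299 mod 256 = 43 → bf 2b.
Outer input = (K'⊕opad) ∥ inner = 32 2c f1 5c ∥ bf 2b.
Outer hash (tag): even-index sum = 482 mod 256 = 226; odd-index sum = 179 mod 256 = 179 → e2 b3.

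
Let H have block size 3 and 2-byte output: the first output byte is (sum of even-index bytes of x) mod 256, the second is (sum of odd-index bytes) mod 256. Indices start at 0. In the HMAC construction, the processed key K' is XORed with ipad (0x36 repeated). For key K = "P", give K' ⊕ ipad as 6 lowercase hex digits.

663636

Key "P" = 50 is 1 byte ≤ B = 3; zero-pad to 3 bytes: K' = 50 00 00.
XOR each byte with 0x36: 50⊕36=66, 00⊕36=36, 00⊕36=36.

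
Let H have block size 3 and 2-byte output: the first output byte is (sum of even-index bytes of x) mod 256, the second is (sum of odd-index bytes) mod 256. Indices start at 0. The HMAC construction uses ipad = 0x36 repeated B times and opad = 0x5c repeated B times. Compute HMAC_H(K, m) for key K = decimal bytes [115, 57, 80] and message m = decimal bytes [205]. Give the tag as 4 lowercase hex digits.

Key decimal bytes [115, 57, 80] = 73 39 50 is exactly B = 3 bytes: K' = 73 39 50.
K' ⊕ ipad = 45 0f 66.  K' ⊕ opad = 2f 65 0c.
Inner input = (K'⊕ipad) ∥ m = 45 0f 66 ∥ cd.
Inner hash: even-index sum = 171 mod 256 = 171; odd-index sum = 220 mod 256 = 220 → ab dc.
Outer input = (K'⊕opad) ∥ inner = 2f 65 0c ∥ ab dc.
Outer hash (tag): even-index sum = 279 mod 256 = 23; odd-index sum = 272 mod 256 = 16 → 17 10.

1710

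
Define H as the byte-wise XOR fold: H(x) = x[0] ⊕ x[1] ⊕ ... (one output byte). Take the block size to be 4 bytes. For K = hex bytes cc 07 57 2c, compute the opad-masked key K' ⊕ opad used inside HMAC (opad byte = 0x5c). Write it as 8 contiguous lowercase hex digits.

Key hex bytes cc 07 57 2c is exactly B = 4 bytes: K' = cc 07 57 2c.
XOR each byte with 0x5c: cc⊕5c=90, 07⊕5c=5b, 57⊕5c=0b, 2c⊕5c=70.

905b0b70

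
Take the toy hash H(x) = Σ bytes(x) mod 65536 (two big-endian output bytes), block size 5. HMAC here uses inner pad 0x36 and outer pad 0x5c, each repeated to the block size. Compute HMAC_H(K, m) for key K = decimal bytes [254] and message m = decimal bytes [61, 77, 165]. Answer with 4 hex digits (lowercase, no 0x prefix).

Key decimal bytes [254] = fe is 1 byte ≤ B = 5; zero-pad to 5 bytes: K' = fe 00 00 00 00.
K' ⊕ ipad = c8 36 36 36 36.  K' ⊕ opad = a2 5c 5c 5c 5c.
Inner input = (K'⊕ipad) ∥ m = c8 36 36 36 36 ∥ 3d 4d a5.
Inner hash: sum = 200+54+54+54+54+61+77+165 = 719 → 02 cf.
Outer input = (K'⊕opad) ∥ inner = a2 5c 5c 5c 5c ∥ 02 cf.
Outer hash (tag): sum = 162+92+92+92+92+2+207 = 739 → 02 e3.

02e3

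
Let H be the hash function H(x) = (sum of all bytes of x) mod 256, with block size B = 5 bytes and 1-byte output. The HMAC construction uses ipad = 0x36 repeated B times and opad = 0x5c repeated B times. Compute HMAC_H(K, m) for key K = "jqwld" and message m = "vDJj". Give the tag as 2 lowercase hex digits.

Key "jqwld" = 6a 71 77 6c 64 is exactly B = 5 bytes: K' = 6a 71 77 6c 64.
K' ⊕ ipad = 5c 47 41 5a 52.  K' ⊕ opad = 36 2d 2b 30 38.
Inner input = (K'⊕ipad) ∥ m = 5c 47 41 5a 52 ∥ 76 44 4a 6a.
Inner hash: sum = 92+71+65+90+82+118+68+74+106 = 766; mod 256 = 254 → fe.
Outer input = (K'⊕opad) ∥ inner = 36 2d 2b 30 38 ∥ fe.
Outer hash (tag): sum = 54+45+43+48+56+254 = 500; mod 256 = 244 → f4.

f4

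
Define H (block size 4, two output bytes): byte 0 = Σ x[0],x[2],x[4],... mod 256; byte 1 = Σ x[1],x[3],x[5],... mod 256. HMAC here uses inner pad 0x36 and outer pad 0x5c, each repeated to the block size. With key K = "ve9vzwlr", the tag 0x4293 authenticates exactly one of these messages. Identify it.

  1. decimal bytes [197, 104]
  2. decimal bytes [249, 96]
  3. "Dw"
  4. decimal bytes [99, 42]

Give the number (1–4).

Key "ve9vzwlr" = 76 65 39 76 7a 77 6c 72 is 8 bytes > B = 4, so hash it first: H(key) = 95 c4, then zero-pad to 4 bytes: K' = 95 c4 00 00.
K' ⊕ ipad = a3 f2 36 36; K' ⊕ opad = c9 98 5c 5c.
m1: inner = H(a3 f2 36 36 c5 68) = 9e 90; tag = H(c9 98 5c 5c 9e 90) = c384
m2: inner = H(a3 f2 36 36 f9 60) = d2 88; tag = H(c9 98 5c 5c d2 88) = f77c
m3: inner = H(a3 f2 36 36 44 77) = 1d 9f; tag = H(c9 98 5c 5c 1d 9f) = 4293 ← matches
m4: inner = H(a3 f2 36 36 63 2a) = 3c 52; tag = H(c9 98 5c 5c 3c 52) = 6146

3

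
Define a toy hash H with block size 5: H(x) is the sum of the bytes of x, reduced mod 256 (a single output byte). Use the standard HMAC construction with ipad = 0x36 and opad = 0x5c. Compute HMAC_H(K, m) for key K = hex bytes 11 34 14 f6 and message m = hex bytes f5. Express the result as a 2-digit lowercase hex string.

39

Key hex bytes 11 34 14 f6 is 4 bytes ≤ B = 5; zero-pad to 5 bytes: K' = 11 34 14 f6 00.
K' ⊕ ipad = 27 02 22 c0 36.  K' ⊕ opad = 4d 68 48 aa 5c.
Inner input = (K'⊕ipad) ∥ m = 27 02 22 c0 36 ∥ f5.
Inner hash: sum = 39+2+34+192+54+245 = 566; mod 256 = 54 → 36.
Outer input = (K'⊕opad) ∥ inner = 4d 68 48 aa 5c ∥ 36.
Outer hash (tag): sum = 77+104+72+170+92+54 = 569; mod 256 = 57 → 39.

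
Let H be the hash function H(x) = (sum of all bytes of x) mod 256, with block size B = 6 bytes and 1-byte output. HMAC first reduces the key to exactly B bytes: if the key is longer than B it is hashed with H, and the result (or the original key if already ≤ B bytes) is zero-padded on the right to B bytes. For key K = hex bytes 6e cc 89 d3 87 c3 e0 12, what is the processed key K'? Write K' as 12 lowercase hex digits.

|K| = 8 > B = 6, so first hash the key.
H(K): sum = 110+204+137+211+135+195+224+18 = 1234; mod 256 = 210 → d2.
Zero-pad H(K) = d2 to 6 bytes: K' = d2 00 00 00 00 00.

d20000000000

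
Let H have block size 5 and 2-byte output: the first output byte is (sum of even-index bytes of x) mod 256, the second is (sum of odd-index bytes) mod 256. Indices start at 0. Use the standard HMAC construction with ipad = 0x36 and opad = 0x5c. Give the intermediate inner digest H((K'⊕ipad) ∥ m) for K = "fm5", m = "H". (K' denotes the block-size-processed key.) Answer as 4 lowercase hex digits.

Key "fm5" = 66 6d 35 is 3 bytes ≤ B = 5; zero-pad to 5 bytes: K' = 66 6d 35 00 00.
K' ⊕ ipad = 50 5b 03 36 36.
Inner input = 50 5b 03 36 36 ∥ 48.
Inner hash: even-index sum = 137 mod 256 = 137; odd-index sum = 217 mod 256 = 217 → 89 d9.

89d9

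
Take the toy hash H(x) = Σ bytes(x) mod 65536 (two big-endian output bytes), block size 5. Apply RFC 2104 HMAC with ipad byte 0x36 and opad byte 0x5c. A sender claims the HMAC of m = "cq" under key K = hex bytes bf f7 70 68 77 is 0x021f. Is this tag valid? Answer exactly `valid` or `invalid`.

valid

Key hex bytes bf f7 70 68 77 is exactly B = 5 bytes: K' = bf f7 70 68 77.
K' ⊕ ipad = 89 c1 46 5e 41; K' ⊕ opad = e3 ab 2c 34 2b.
Inner hash: sum = 137+193+70+94+65+99+113 = 771 → 03 03.
Outer hash (recomputed tag): sum = 227+171+44+52+43+3+3 = 543 → 02 1f.
Recomputed tag = 021f; claimed = 021f → match.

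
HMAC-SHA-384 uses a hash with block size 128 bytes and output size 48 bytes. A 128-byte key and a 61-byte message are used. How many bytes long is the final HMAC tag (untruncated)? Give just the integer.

48

The tag is one SHA-384 digest: 48 bytes.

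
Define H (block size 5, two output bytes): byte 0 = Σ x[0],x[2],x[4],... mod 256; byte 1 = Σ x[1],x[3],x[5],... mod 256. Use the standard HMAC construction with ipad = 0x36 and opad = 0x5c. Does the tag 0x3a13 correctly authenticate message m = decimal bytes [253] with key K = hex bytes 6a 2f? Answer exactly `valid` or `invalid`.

invalid

Key hex bytes 6a 2f is 2 bytes ≤ B = 5; zero-pad to 5 bytes: K' = 6a 2f 00 00 00.
K' ⊕ ipad = 5c 19 36 36 36; K' ⊕ opad = 36 73 5c 5c 5c.
Inner hash: even-index sum = 200 mod 256 = 200; odd-index sum = 332 mod 256 = 76 → c8 4c.
Outer hash (recomputed tag): even-index sum = 314 mod 256 = 58; odd-index sum = 407 mod 256 = 151 → 3a 97.
Recomputed tag = 3a97; claimed = 3a13 → mismatch.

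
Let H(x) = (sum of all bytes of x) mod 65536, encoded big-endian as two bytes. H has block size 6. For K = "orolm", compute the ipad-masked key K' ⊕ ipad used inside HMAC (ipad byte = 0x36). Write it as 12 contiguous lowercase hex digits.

Key "orolm" = 6f 72 6f 6c 6d is 5 bytes ≤ B = 6; zero-pad to 6 bytes: K' = 6f 72 6f 6c 6d 00.
XOR each byte with 0x36: 6f⊕36=59, 72⊕36=44, 6f⊕36=59, 6c⊕36=5a, 6d⊕36=5b, 00⊕36=36.

5944595a5b36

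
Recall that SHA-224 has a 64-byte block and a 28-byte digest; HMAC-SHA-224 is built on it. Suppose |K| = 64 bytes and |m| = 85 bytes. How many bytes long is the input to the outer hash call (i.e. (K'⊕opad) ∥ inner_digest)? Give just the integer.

92

Key is 64 ≤ 64 bytes, zero-padded: |K'| = 64.
Outer input = (K'⊕opad) ∥ H(inner) → 64 + 28 = 92 bytes.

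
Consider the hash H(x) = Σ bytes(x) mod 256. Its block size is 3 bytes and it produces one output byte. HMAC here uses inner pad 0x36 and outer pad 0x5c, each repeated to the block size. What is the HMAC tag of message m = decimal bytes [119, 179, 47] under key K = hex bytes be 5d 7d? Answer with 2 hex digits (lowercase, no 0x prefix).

Key hex bytes be 5d 7d is exactly B = 3 bytes: K' = be 5d 7d.
K' ⊕ ipad = 88 6b 4b.  K' ⊕ opad = e2 01 21.
Inner input = (K'⊕ipad) ∥ m = 88 6b 4b ∥ 77 b3 2f.
Inner hash: sum = 136+107+75+119+179+47 = 663; mod 256 = 151 → 97.
Outer input = (K'⊕opad) ∥ inner = e2 01 21 ∥ 97.
Outer hash (tag): sum = 226+1+33+151 = 411; mod 256 = 155 → 9b.

9b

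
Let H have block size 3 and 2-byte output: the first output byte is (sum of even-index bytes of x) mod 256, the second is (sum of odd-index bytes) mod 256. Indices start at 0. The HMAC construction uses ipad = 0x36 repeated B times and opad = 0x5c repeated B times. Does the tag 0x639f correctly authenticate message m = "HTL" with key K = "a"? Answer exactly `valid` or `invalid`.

invalid

Key "a" = 61 is 1 byte ≤ B = 3; zero-pad to 3 bytes: K' = 61 00 00.
K' ⊕ ipad = 57 36 36; K' ⊕ opad = 3d 5c 5c.
Inner hash: even-index sum = 225 mod 256 = 225; odd-index sum = 202 mod 256 = 202 → e1 ca.
Outer hash (recomputed tag): even-index sum = 355 mod 256 = 99; odd-index sum = 317 mod 256 = 61 → 63 3d.
Recomputed tag = 633d; claimed = 639f → mismatch.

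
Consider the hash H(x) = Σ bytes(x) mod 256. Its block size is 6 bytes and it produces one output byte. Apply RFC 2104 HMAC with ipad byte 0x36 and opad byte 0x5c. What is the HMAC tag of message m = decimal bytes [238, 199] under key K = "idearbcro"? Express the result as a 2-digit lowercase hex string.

Key "idearbcro" = 69 64 65 61 72 62 63 72 6f is 9 bytes > B = 6, so hash it first: H(key) = ab, then zero-pad to 6 bytes: K' = ab 00 00 00 00 00.
K' ⊕ ipad = 9d 36 36 36 36 36.  K' ⊕ opad = f7 5c 5c 5c 5c 5c.
Inner input = (K'⊕ipad) ∥ m = 9d 36 36 36 36 36 ∥ ee c7.
Inner hash: sum = 157+54+54+54+54+54+238+199 = 864; mod 256 = 96 → 60.
Outer input = (K'⊕opad) ∥ inner = f7 5c 5c 5c 5c 5c ∥ 60.
Outer hash (tag): sum = 247+92+92+92+92+92+96 = 803; mod 256 = 35 → 23.

23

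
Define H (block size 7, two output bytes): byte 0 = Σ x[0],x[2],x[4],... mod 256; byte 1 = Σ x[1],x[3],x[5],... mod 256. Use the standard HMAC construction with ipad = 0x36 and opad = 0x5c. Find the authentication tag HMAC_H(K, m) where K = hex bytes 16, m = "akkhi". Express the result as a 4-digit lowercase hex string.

Key hex bytes 16 is 1 byte ≤ B = 7; zero-pad to 7 bytes: K' = 16 00 00 00 00 00 00.
K' ⊕ ipad = 20 36 36 36 36 36 36.  K' ⊕ opad = 4a 5c 5c 5c 5c 5c 5c.
Inner input = (K'⊕ipad) ∥ m = 20 36 36 36 36 36 36 ∥ 61 6b 6b 68 69.
Inner hash: even-index sum = 405 mod 256 = 149; odd-index sum = 471 mod 256 = 215 → 95 d7.
Outer input = (K'⊕opad) ∥ inner = 4a 5c 5c 5c 5c 5c 5c ∥ 95 d7.
Outer hash (tag): even-index sum = 565 mod 256 = 53; odd-index sum = 425 mod 256 = 169 → 35 a9.

35a9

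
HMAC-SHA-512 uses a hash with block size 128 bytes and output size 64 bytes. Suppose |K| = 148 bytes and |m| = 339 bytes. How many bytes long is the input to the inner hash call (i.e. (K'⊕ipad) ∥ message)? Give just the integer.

Key is 148 > 128 bytes, so it is hashed to 64 bytes then zero-padded to 128: |K'| = 128.
Inner input = (K'⊕ipad) ∥ m → 128 + 339 = 467 bytes.

467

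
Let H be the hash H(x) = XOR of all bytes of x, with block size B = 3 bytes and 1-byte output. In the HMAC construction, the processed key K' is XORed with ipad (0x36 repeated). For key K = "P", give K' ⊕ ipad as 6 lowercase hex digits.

Key "P" = 50 is 1 byte ≤ B = 3; zero-pad to 3 bytes: K' = 50 00 00.
XOR each byte with 0x36: 50⊕36=66, 00⊕36=36, 00⊕36=36.

663636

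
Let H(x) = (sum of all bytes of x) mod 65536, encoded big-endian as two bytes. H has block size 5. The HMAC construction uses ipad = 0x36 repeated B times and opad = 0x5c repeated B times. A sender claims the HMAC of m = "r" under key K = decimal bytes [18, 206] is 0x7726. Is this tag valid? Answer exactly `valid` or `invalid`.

invalid

Key decimal bytes [18, 206] = 12 ce is 2 bytes ≤ B = 5; zero-pad to 5 bytes: K' = 12 ce 00 00 00.
K' ⊕ ipad = 24 f8 36 36 36; K' ⊕ opad = 4e 92 5c 5c 5c.
Inner hash: sum = 36+248+54+54+54+114 = 560 → 02 30.
Outer hash (recomputed tag): sum = 78+146+92+92+92+2+48 = 550 → 02 26.
Recomputed tag = 0226; claimed = 7726 → mismatch.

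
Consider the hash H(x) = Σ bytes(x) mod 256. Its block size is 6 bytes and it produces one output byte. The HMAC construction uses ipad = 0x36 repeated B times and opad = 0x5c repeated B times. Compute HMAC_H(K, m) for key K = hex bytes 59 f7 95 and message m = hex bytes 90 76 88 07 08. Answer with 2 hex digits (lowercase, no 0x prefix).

Key hex bytes 59 f7 95 is 3 bytes ≤ B = 6; zero-pad to 6 bytes: K' = 59 f7 95 00 00 00.
K' ⊕ ipad = 6f c1 a3 36 36 36.  K' ⊕ opad = 05 ab c9 5c 5c 5c.
Inner input = (K'⊕ipad) ∥ m = 6f c1 a3 36 36 36 ∥ 90 76 88 07 08.
Inner hash: sum = 111+193+163+54+54+54+144+118+136+7+8 = 1042; mod 256 = 18 → 12.
Outer input = (K'⊕opad) ∥ inner = 05 ab c9 5c 5c 5c ∥ 12.
Outer hash (tag): sum = 5+171+201+92+92+92+18 = 671; mod 256 = 159 → 9f.

9f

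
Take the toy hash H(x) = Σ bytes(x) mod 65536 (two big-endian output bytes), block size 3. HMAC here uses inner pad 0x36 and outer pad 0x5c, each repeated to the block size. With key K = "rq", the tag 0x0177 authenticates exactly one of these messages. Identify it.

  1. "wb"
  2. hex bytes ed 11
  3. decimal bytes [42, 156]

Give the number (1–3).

Key "rq" = 72 71 is 2 bytes ≤ B = 3; zero-pad to 3 bytes: K' = 72 71 00.
K' ⊕ ipad = 44 47 36; K' ⊕ opad = 2e 2d 5c.
m1: inner = H(44 47 36 77 62) = 01 9a; tag = H(2e 2d 5c 01 9a) = 0152
m2: inner = H(44 47 36 ed 11) = 01 bf; tag = H(2e 2d 5c 01 bf) = 0177 ← matches
m3: inner = H(44 47 36 2a 9c) = 01 87; tag = H(2e 2d 5c 01 87) = 013f

2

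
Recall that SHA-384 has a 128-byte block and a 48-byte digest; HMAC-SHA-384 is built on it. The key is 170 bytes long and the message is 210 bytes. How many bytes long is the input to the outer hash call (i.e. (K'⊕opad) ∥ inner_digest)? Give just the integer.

176

Key is 170 > 128 bytes, so it is hashed to 48 bytes then zero-padded to 128: |K'| = 128.
Outer input = (K'⊕opad) ∥ H(inner) → 128 + 48 = 176 bytes.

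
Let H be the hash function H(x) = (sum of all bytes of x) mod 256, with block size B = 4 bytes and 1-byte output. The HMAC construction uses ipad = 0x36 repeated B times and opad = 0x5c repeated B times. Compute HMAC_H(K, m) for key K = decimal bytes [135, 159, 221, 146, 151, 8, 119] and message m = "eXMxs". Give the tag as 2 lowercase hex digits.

3f

Key decimal bytes [135, 159, 221, 146, 151, 8, 119] = 87 9f dd 92 97 08 77 is 7 bytes > B = 4, so hash it first: H(key) = ab, then zero-pad to 4 bytes: K' = ab 00 00 00.
K' ⊕ ipad = 9d 36 36 36.  K' ⊕ opad = f7 5c 5c 5c.
Inner input = (K'⊕ipad) ∥ m = 9d 36 36 36 ∥ 65 58 4d 78 73.
Inner hash: sum = 157+54+54+54+101+88+77+120+115 = 820; mod 256 = 52 → 34.
Outer input = (K'⊕opad) ∥ inner = f7 5c 5c 5c ∥ 34.
Outer hash (tag): sum = 247+92+92+92+52 = 575; mod 256 = 63 → 3f.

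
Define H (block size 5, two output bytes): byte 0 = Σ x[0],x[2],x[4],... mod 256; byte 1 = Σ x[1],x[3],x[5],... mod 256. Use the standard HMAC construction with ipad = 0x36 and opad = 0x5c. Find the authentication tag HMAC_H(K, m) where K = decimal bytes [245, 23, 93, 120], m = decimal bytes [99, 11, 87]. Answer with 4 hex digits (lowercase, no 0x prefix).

2fde

Key decimal bytes [245, 23, 93, 120] = f5 17 5d 78 is 4 bytes ≤ B = 5; zero-pad to 5 bytes: K' = f5 17 5d 78 00.
K' ⊕ ipad = c3 21 6b 4e 36.  K' ⊕ opad = a9 4b 01 24 5c.
Inner input = (K'⊕ipad) ∥ m = c3 21 6b 4e 36 ∥ 63 0b 57.
Inner hash: even-index sum = 367 mod 256 = 111; odd-index sum = 297 mod 256 = 41 → 6f 29.
Outer input = (K'⊕opad) ∥ inner = a9 4b 01 24 5c ∥ 6f 29.
Outer hash (tag): even-index sum = 303 mod 256 = 47; odd-index sum = 222 mod 256 = 222 → 2f de.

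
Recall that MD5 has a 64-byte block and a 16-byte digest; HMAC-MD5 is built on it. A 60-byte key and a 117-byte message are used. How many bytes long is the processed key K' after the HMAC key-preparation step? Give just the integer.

64

Key is 60 ≤ 64 bytes, zero-padded: |K'| = 64.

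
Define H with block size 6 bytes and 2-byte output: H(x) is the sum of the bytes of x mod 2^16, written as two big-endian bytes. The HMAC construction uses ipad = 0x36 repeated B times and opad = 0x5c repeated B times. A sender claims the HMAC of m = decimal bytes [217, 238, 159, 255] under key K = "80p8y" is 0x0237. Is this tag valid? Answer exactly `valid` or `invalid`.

valid

Key "80p8y" = 38 30 70 38 79 is 5 bytes ≤ B = 6; zero-pad to 6 bytes: K' = 38 30 70 38 79 00.
K' ⊕ ipad = 0e 06 46 0e 4f 36; K' ⊕ opad = 64 6c 2c 64 25 5c.
Inner hash: sum = 14+6+70+14+79+54+217+238+159+255 = 1106 → 04 52.
Outer hash (recomputed tag): sum = 100+108+44+100+37+92+4+82 = 567 → 02 37.
Recomputed tag = 0237; claimed = 0237 → match.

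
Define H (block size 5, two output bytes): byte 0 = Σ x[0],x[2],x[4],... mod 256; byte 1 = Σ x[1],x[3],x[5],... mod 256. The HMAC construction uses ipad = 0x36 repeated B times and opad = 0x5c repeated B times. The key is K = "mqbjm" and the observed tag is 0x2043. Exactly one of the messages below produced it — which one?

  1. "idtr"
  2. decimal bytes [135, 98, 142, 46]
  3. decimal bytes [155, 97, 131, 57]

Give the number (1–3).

1

Key "mqbjm" = 6d 71 62 6a 6d is exactly B = 5 bytes: K' = 6d 71 62 6a 6d.
K' ⊕ ipad = 5b 47 54 5c 5b; K' ⊕ opad = 31 2d 3e 36 31.
m1: inner = H(5b 47 54 5c 5b 69 64 74 72) = e0 80; tag = H(31 2d 3e 36 31 e0 80) = 2043 ← matches
m2: inner = H(5b 47 54 5c 5b 87 62 8e 2e) = 9a b8; tag = H(31 2d 3e 36 31 9a b8) = 58fd
m3: inner = H(5b 47 54 5c 5b 9b 61 83 39) = a4 c1; tag = H(31 2d 3e 36 31 a4 c1) = 6107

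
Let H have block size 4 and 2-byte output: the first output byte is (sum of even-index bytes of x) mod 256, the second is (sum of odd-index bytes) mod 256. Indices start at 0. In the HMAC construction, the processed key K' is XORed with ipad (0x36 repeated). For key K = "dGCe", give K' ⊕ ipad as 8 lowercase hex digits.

Key "dGCe" = 64 47 43 65 is exactly B = 4 bytes: K' = 64 47 43 65.
XOR each byte with 0x36: 64⊕36=52, 47⊕36=71, 43⊕36=75, 65⊕36=53.

52717553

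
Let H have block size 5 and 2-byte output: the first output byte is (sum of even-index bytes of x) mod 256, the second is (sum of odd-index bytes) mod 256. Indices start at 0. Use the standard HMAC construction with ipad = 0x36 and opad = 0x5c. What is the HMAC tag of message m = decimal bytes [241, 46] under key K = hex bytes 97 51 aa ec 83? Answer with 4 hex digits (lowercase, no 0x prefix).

d2dd

Key hex bytes 97 51 aa ec 83 is exactly B = 5 bytes: K' = 97 51 aa ec 83.
K' ⊕ ipad = a1 67 9c da b5.  K' ⊕ opad = cb 0d f6 b0 df.
Inner input = (K'⊕ipad) ∥ m = a1 67 9c da b5 ∥ f1 2e.
Inner hash: even-index sum = 544 mod 256 = 32; odd-index sum = 562 mod 256 = 50 → 20 32.
Outer input = (K'⊕opad) ∥ inner = cb 0d f6 b0 df ∥ 20 32.
Outer hash (tag): even-index sum = 722 mod 256 = 210; odd-index sum = 221 mod 256 = 221 → d2 dd.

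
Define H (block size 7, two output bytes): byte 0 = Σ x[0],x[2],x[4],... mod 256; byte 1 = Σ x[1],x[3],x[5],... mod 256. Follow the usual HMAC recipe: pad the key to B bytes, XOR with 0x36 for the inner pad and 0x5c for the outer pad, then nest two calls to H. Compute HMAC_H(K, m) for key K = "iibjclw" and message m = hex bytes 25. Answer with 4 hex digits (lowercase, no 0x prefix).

17e4

Key "iibjclw" = 69 69 62 6a 63 6c 77 is exactly B = 7 bytes: K' = 69 69 62 6a 63 6c 77.
K' ⊕ ipad = 5f 5f 54 5c 55 5a 41.  K' ⊕ opad = 35 35 3e 36 3f 30 2b.
Inner input = (K'⊕ipad) ∥ m = 5f 5f 54 5c 55 5a 41 ∥ 25.
Inner hash: even-index sum = 329 mod 256 = 73; odd-index sum = 314 mod 256 = 58 → 49 3a.
Outer input = (K'⊕opad) ∥ inner = 35 35 3e 36 3f 30 2b ∥ 49 3a.
Outer hash (tag): even-index sum = 279 mod 256 = 23; odd-index sum = 228 mod 256 = 228 → 17 e4.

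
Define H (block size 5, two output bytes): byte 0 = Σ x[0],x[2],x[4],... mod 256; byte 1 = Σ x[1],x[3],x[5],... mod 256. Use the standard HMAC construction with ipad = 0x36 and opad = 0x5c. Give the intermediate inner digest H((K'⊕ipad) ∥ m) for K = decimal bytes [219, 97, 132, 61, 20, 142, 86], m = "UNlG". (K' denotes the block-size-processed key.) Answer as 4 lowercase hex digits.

Key decimal bytes [219, 97, 132, 61, 20, 142, 86] = db 61 84 3d 14 8e 56 is 7 bytes > B = 5, so hash it first: H(key) = c9 2c, then zero-pad to 5 bytes: K' = c9 2c 00 00 00.
K' ⊕ ipad = ff 1a 36 36 36.
Inner input = ff 1a 36 36 36 ∥ 55 4e 6c 47.
Inner hash: even-index sum = 512 mod 256 = 0; odd-index sum = 273 mod 256 = 17 → 00 11.

0011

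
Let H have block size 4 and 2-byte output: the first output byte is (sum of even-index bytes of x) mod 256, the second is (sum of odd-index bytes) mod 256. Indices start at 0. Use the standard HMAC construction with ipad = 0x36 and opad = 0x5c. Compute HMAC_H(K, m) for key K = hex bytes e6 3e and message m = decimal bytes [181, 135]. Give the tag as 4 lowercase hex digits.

d183

Key hex bytes e6 3e is 2 bytes ≤ B = 4; zero-pad to 4 bytes: K' = e6 3e 00 00.
K' ⊕ ipad = d0 08 36 36.  K' ⊕ opad = ba 62 5c 5c.
Inner input = (K'⊕ipad) ∥ m = d0 08 36 36 ∥ b5 87.
Inner hash: even-index sum = 443 mod 256 = 187; odd-index sum = 197 mod 256 = 197 → bb c5.
Outer input = (K'⊕opad) ∥ inner = ba 62 5c 5c ∥ bb c5.
Outer hash (tag): even-index sum = 465 mod 256 = 209; odd-index sum = 387 mod 256 = 131 → d1 83.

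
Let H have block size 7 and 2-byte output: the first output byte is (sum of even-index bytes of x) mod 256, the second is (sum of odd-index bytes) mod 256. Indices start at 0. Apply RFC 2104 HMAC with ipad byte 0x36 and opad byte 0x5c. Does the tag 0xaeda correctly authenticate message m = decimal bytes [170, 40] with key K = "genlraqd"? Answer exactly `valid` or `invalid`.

Key "genlraqd" = 67 65 6e 6c 72 61 71 64 is 8 bytes > B = 7, so hash it first: H(key) = b8 96, then zero-pad to 7 bytes: K' = b8 96 00 00 00 00 00.
K' ⊕ ipad = 8e a0 36 36 36 36 36; K' ⊕ opad = e4 ca 5c 5c 5c 5c 5c.
Inner hash: even-index sum = 344 mod 256 = 88; odd-index sum = 438 mod 256 = 182 → 58 b6.
Outer hash (recomputed tag): even-index sum = 686 mod 256 = 174; odd-index sum = 474 mod 256 = 218 → ae da.
Recomputed tag = aeda; claimed = aeda → match.

valid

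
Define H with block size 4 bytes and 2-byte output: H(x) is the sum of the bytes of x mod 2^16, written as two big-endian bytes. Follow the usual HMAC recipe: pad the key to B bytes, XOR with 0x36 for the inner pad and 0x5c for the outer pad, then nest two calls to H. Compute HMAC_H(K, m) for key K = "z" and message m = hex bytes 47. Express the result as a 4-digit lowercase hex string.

0170

Key "z" = 7a is 1 byte ≤ B = 4; zero-pad to 4 bytes: K' = 7a 00 00 00.
K' ⊕ ipad = 4c 36 36 36.  K' ⊕ opad = 26 5c 5c 5c.
Inner input = (K'⊕ipad) ∥ m = 4c 36 36 36 ∥ 47.
Inner hash: sum = 76+54+54+54+71 = 309 → 01 35.
Outer input = (K'⊕opad) ∥ inner = 26 5c 5c 5c ∥ 01 35.
Outer hash (tag): sum = 38+92+92+92+1+53 = 368 → 01 70.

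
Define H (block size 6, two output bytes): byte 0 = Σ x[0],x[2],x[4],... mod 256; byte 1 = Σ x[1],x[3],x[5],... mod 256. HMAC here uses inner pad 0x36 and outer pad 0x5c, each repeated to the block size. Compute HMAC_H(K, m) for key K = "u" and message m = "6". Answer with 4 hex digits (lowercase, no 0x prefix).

c6b6

Key "u" = 75 is 1 byte ≤ B = 6; zero-pad to 6 bytes: K' = 75 00 00 00 00 00.
K' ⊕ ipad = 43 36 36 36 36 36.  K' ⊕ opad = 29 5c 5c 5c 5c 5c.
Inner input = (K'⊕ipad) ∥ m = 43 36 36 36 36 36 ∥ 36.
Inner hash: even-index sum = 229 mod 256 = 229; odd-index sum = 162 mod 256 = 162 → e5 a2.
Outer input = (K'⊕opad) ∥ inner = 29 5c 5c 5c 5c 5c ∥ e5 a2.
Outer hash (tag): even-index sum = 454 mod 256 = 198; odd-index sum = 438 mod 256 = 182 → c6 b6.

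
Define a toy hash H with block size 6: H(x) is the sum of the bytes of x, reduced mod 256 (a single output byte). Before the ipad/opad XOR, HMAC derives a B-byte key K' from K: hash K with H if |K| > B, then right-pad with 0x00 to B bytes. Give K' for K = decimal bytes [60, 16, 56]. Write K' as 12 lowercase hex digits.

3c1038000000

Key decimal bytes [60, 16, 56] = 3c 10 38 is 3 bytes ≤ B = 6; zero-pad to 6 bytes: K' = 3c 10 38 00 00 00.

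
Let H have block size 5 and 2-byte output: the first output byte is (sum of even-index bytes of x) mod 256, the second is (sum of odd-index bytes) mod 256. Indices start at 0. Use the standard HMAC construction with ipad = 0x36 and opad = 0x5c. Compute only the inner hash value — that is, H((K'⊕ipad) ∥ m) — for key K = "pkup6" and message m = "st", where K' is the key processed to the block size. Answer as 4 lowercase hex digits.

Key "pkup6" = 70 6b 75 70 36 is exactly B = 5 bytes: K' = 70 6b 75 70 36.
K' ⊕ ipad = 46 5d 43 46 00.
Inner input = 46 5d 43 46 00 ∥ 73 74.
Inner hash: even-index sum = 253 mod 256 = 253; odd-index sum = 278 mod 256 = 22 → fd 16.

fd16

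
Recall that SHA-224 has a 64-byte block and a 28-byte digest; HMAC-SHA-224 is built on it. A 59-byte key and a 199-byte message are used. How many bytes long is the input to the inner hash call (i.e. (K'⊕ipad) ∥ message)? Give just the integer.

Key is 59 ≤ 64 bytes, zero-padded: |K'| = 64.
Inner input = (K'⊕ipad) ∥ m → 64 + 199 = 263 bytes.

263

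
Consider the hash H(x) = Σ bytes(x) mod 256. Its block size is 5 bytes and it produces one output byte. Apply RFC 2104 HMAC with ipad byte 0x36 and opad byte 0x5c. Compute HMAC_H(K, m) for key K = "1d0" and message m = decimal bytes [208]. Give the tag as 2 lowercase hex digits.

Key "1d0" = 31 64 30 is 3 bytes ≤ B = 5; zero-pad to 5 bytes: K' = 31 64 30 00 00.
K' ⊕ ipad = 07 52 06 36 36.  K' ⊕ opad = 6d 38 6c 5c 5c.
Inner input = (K'⊕ipad) ∥ m = 07 52 06 36 36 ∥ d0.
Inner hash: sum = 7+82+6+54+54+208 = 411; mod 256 = 155 → 9b.
Outer input = (K'⊕opad) ∥ inner = 6d 38 6c 5c 5c ∥ 9b.
Outer hash (tag): sum = 109+56+108+92+92+155 = 612; mod 256 = 100 → 64.

64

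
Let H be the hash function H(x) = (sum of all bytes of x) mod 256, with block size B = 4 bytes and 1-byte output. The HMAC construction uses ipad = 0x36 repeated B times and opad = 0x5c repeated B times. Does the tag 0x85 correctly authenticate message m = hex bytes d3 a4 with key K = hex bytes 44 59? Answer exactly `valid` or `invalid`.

invalid

Key hex bytes 44 59 is 2 bytes ≤ B = 4; zero-pad to 4 bytes: K' = 44 59 00 00.
K' ⊕ ipad = 72 6f 36 36; K' ⊕ opad = 18 05 5c 5c.
Inner hash: sum = 114+111+54+54+211+164 = 708; mod 256 = 196 → c4.
Outer hash (recomputed tag): sum = 24+5+92+92+196 = 409; mod 256 = 153 → 99.
Recomputed tag = 99; claimed = 85 → mismatch.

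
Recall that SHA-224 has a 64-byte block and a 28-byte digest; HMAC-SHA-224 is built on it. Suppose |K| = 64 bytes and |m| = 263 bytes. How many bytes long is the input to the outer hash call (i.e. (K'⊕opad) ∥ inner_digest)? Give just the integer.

Key is 64 ≤ 64 bytes, zero-padded: |K'| = 64.
Outer input = (K'⊕opad) ∥ H(inner) → 64 + 28 = 92 bytes.

92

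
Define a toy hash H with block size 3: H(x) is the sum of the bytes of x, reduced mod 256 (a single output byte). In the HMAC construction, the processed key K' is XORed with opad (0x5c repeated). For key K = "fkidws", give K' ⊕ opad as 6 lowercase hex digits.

Key "fkidws" = 66 6b 69 64 77 73 is 6 bytes > B = 3, so hash it first: H(key) = 88, then zero-pad to 3 bytes: K' = 88 00 00.
XOR each byte with 0x5c: 88⊕5c=d4, 00⊕5c=5c, 00⊕5c=5c.

d45c5c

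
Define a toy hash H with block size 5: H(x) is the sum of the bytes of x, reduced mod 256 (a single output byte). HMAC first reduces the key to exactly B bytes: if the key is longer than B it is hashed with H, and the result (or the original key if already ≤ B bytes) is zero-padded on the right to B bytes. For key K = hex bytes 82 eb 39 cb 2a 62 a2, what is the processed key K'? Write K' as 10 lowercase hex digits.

|K| = 7 > B = 5, so first hash the key.
H(K): sum = 130+235+57+203+42+98+162 = 927; mod 256 = 159 → 9f.
Zero-pad H(K) = 9f to 5 bytes: K' = 9f 00 00 00 00.

9f00000000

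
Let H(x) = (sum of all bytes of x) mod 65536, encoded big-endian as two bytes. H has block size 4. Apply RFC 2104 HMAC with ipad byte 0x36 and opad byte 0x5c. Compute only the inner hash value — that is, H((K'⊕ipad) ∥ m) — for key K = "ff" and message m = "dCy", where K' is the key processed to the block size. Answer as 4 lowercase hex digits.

022c

Key "ff" = 66 66 is 2 bytes ≤ B = 4; zero-pad to 4 bytes: K' = 66 66 00 00.
K' ⊕ ipad = 50 50 36 36.
Inner input = 50 50 36 36 ∥ 64 43 79.
Inner hash: sum = 80+80+54+54+100+67+121 = 556 → 02 2c.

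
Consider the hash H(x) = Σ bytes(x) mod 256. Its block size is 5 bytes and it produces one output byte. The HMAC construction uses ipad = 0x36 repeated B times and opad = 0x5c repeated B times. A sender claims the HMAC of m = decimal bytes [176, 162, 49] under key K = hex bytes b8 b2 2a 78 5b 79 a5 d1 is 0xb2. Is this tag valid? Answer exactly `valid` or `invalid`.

Key hex bytes b8 b2 2a 78 5b 79 a5 d1 is 8 bytes > B = 5, so hash it first: H(key) = 56, then zero-pad to 5 bytes: K' = 56 00 00 00 00.
K' ⊕ ipad = 60 36 36 36 36; K' ⊕ opad = 0a 5c 5c 5c 5c.
Inner hash: sum = 96+54+54+54+54+176+162+49 = 699; mod 256 = 187 → bb.
Outer hash (recomputed tag): sum = 10+92+92+92+92+187 = 565; mod 256 = 53 → 35.
Recomputed tag = 35; claimed = b2 → mismatch.

invalid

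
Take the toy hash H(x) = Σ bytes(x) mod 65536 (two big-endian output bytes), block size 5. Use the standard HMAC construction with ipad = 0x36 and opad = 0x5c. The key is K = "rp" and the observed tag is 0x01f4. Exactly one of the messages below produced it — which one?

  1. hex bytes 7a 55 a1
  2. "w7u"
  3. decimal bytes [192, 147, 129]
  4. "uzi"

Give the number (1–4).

4

Key "rp" = 72 70 is 2 bytes ≤ B = 5; zero-pad to 5 bytes: K' = 72 70 00 00 00.
K' ⊕ ipad = 44 46 36 36 36; K' ⊕ opad = 2e 2c 5c 5c 5c.
m1: inner = H(44 46 36 36 36 7a 55 a1) = 02 9c; tag = H(2e 2c 5c 5c 5c 02 9c) = 020c
m2: inner = H(44 46 36 36 36 77 37 75) = 02 4f; tag = H(2e 2c 5c 5c 5c 02 4f) = 01bf
m3: inner = H(44 46 36 36 36 c0 93 81) = 03 00; tag = H(2e 2c 5c 5c 5c 03 00) = 0171
m4: inner = H(44 46 36 36 36 75 7a 69) = 02 84; tag = H(2e 2c 5c 5c 5c 02 84) = 01f4 ← matches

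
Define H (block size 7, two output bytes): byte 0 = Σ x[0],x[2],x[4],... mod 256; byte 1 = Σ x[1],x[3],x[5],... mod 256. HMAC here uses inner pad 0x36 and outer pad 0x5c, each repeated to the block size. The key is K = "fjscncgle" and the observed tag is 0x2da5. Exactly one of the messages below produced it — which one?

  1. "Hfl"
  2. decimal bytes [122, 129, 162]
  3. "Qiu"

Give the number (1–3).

1

Key "fjscncgle" = 66 6a 73 63 6e 63 67 6c 65 is 9 bytes > B = 7, so hash it first: H(key) = 13 9c, then zero-pad to 7 bytes: K' = 13 9c 00 00 00 00 00.
K' ⊕ ipad = 25 aa 36 36 36 36 36; K' ⊕ opad = 4f c0 5c 5c 5c 5c 5c.
m1: inner = H(25 aa 36 36 36 36 36 48 66 6c) = 2d ca; tag = H(4f c0 5c 5c 5c 5c 5c 2d ca) = 2da5 ← matches
m2: inner = H(25 aa 36 36 36 36 36 7a 81 a2) = 48 32; tag = H(4f c0 5c 5c 5c 5c 5c 48 32) = 95c0
m3: inner = H(25 aa 36 36 36 36 36 51 69 75) = 30 dc; tag = H(4f c0 5c 5c 5c 5c 5c 30 dc) = 3fa8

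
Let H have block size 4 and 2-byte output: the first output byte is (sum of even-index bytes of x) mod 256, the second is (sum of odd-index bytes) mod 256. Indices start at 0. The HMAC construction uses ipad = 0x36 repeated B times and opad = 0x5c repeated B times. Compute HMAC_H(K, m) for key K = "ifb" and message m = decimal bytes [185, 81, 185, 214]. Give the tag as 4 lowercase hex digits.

Key "ifb" = 69 66 62 is 3 bytes ≤ B = 4; zero-pad to 4 bytes: K' = 69 66 62 00.
K' ⊕ ipad = 5f 50 54 36.  K' ⊕ opad = 35 3a 3e 5c.
Inner input = (K'⊕ipad) ∥ m = 5f 50 54 36 ∥ b9 51 b9 d6.
Inner hash: even-index sum = 549 mod 256 = 37; odd-index sum = 429 mod 256 = 173 → 25 ad.
Outer input = (K'⊕opad) ∥ inner = 35 3a 3e 5c ∥ 25 ad.
Outer hash (tag): even-index sum = 152 mod 256 = 152; odd-index sum = 323 mod 256 = 67 → 98 43.

9843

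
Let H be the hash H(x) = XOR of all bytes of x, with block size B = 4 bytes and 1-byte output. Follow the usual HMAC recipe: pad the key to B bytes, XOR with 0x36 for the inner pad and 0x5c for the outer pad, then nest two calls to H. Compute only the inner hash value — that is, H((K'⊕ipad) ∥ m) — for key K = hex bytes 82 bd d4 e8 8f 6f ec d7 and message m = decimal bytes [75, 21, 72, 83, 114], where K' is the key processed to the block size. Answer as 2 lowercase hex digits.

Key hex bytes 82 bd d4 e8 8f 6f ec d7 is 8 bytes > B = 4, so hash it first: H(key) = d8, then zero-pad to 4 bytes: K' = d8 00 00 00.
K' ⊕ ipad = ee 36 36 36.
Inner input = ee 36 36 36 ∥ 4b 15 48 53 72.
Inner hash: XOR ee⊕36⊕36⊕36⊕4b⊕15⊕48⊕53⊕72 = ef.

ef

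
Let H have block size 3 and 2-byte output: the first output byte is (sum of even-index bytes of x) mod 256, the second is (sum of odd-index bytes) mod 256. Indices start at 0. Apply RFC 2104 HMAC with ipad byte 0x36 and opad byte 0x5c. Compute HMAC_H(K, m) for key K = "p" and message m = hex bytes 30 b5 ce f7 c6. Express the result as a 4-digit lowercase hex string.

8284

Key "p" = 70 is 1 byte ≤ B = 3; zero-pad to 3 bytes: K' = 70 00 00.
K' ⊕ ipad = 46 36 36.  K' ⊕ opad = 2c 5c 5c.
Inner input = (K'⊕ipad) ∥ m = 46 36 36 ∥ 30 b5 ce f7 c6.
Inner hash: even-index sum = 552 mod 256 = 40; odd-index sum = 506 mod 256 = 250 → 28 fa.
Outer input = (K'⊕opad) ∥ inner = 2c 5c 5c ∥ 28 fa.
Outer hash (tag): even-index sum = 386 mod 256 = 130; odd-index sum = 132 mod 256 = 132 → 82 84.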